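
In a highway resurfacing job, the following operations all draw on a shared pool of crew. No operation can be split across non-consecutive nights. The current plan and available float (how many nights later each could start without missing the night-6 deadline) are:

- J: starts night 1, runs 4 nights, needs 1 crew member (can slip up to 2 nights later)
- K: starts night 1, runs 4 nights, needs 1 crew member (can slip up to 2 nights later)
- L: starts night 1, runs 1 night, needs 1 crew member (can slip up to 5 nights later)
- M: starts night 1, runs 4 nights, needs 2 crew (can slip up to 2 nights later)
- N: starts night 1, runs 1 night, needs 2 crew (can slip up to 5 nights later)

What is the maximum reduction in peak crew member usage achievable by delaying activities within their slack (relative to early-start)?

Early-start peak: n1:7  n2:4  n3:4  n4:4  n5:0  n6:0 ⇒ 7.
Leveled (J@1, K@1, L@1, M@2, N@5): n1:3  n2:4  n3:4  n4:4  n5:4  n6:0 ⇒ 4.
Reduction 7 − 4 = 3.

3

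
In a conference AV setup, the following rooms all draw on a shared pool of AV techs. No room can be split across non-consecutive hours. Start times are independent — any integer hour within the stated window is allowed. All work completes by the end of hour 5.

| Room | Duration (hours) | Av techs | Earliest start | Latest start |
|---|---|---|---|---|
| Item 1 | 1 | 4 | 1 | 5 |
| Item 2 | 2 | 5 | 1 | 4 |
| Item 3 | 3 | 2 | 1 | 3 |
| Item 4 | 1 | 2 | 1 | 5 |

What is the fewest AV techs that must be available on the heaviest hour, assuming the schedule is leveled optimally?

6

Early-start (Item 1@1, Item 2@1, Item 3@1, Item 4@1) gives peak 13: h1:13  h2:7  h3:2  h4:0  h5:0.
Shift Item 2→4, Item 4→2.
Schedule Item 1@1, Item 2@4, Item 3@1, Item 4@2: h1:6  h2:4  h3:2  h4:5  h5:5 — peak 6.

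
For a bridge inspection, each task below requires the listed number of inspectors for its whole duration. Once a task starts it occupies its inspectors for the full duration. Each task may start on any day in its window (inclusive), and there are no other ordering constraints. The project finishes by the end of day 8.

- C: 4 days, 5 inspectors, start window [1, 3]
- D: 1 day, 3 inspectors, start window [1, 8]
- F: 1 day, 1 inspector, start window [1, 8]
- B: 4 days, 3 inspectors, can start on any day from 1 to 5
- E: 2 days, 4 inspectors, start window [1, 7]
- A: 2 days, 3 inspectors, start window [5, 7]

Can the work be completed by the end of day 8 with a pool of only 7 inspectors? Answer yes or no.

The minimum achievable peak is 8; 7 < 8, so no feasible schedule stays within the cap.

no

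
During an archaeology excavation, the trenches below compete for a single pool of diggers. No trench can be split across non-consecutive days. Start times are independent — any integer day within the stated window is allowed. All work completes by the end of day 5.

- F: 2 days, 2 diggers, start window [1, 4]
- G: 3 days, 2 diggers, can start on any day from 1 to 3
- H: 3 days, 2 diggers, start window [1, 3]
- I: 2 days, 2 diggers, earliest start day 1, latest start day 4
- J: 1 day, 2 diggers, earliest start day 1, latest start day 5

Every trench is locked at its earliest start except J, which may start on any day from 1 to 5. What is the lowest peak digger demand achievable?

J@1: d1:10  d2:8  d3:4  d4:0  d5:0 → peak 10
J@2: d1:8  d2:10  d3:4  d4:0  d5:0 → peak 10
J@3: d1:8  d2:8  d3:6  d4:0  d5:0 → peak 8
J@4: d1:8  d2:8  d3:4  d4:2  d5:0 → peak 8
J@5: d1:8  d2:8  d3:4  d4:0  d5:2 → peak 8
Best is J@3, peak 8.

8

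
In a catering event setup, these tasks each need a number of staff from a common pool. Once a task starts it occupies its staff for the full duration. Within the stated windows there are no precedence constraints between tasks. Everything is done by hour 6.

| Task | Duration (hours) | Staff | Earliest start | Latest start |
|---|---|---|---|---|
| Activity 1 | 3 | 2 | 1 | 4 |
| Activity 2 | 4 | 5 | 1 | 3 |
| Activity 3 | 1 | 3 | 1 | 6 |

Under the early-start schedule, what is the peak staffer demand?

10

Early-start schedule: Activity 1@1, Activity 2@1, Activity 3@1.
Load per hour: hour 1: 10, hour 2: 7, hour 3: 7, hour 4: 5, hour 5: 0, hour 6: 0.
Peak is 10.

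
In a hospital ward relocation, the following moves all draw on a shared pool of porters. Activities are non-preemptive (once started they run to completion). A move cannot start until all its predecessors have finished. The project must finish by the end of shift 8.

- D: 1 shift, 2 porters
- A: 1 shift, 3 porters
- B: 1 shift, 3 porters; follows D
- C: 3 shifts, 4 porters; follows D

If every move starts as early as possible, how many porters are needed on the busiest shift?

7

Early-start schedule: D@1, A@1, B@2, C@2.
Load per shift: shift 1: 5, shift 2: 7, shift 3: 4, shift 4: 4, shift 5: 0, shift 6: 0, shift 7: 0, shift 8: 0.
Peak is 7.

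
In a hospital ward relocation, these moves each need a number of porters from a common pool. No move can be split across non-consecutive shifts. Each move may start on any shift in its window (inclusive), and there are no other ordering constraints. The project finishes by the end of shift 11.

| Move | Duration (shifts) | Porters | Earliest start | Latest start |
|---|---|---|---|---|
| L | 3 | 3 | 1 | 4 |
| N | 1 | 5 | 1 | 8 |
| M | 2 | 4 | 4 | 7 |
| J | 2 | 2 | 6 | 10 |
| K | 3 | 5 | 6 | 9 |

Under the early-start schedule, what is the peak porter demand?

8

Early-start schedule: L@1, N@1, M@4, J@6, K@6.
Load per shift: shift 1: 8, shift 2: 3, shift 3: 3, shift 4: 4, shift 5: 4, shift 6: 7, shift 7: 7, shift 8: 5, shift 9: 0, shift 10: 0, shift 11: 0.
Peak is 8.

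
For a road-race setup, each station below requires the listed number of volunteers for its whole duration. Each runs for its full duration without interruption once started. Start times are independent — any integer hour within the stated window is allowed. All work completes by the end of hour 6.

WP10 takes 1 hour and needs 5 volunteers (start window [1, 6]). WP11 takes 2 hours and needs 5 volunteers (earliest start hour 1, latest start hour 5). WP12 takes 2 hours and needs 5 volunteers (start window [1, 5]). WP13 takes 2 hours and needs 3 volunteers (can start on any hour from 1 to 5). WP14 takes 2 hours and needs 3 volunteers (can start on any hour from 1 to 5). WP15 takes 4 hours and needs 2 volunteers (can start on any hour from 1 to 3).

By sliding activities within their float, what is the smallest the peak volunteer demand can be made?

Early-start (WP10@1, WP11@1, WP12@1, WP13@1, WP14@1, WP15@1) gives peak 23: h1:23  h2:18  h3:2  h4:2  h5:0  h6:0.
Shift WP12→2, WP13→3, WP14→4, WP15→3.
Schedule WP10@1, WP11@1, WP12@2, WP13@3, WP14@4, WP15@3: h1:10  h2:10  h3:10  h4:8  h5:5  h6:2 — peak 10.

10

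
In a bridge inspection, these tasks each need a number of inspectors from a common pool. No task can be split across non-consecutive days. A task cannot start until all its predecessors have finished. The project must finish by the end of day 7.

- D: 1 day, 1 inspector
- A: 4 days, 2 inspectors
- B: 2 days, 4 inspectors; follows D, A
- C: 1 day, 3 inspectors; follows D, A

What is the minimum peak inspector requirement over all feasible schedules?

4

Early-start (D@1, A@1, B@5, C@5) gives peak 7: d1:3  d2:2  d3:2  d4:2  d5:7  d6:4  d7:0.
Shift C→7.
Schedule D@1, A@1, B@5, C@7: d1:3  d2:2  d3:2  d4:2  d5:4  d6:4  d7:3 — peak 4.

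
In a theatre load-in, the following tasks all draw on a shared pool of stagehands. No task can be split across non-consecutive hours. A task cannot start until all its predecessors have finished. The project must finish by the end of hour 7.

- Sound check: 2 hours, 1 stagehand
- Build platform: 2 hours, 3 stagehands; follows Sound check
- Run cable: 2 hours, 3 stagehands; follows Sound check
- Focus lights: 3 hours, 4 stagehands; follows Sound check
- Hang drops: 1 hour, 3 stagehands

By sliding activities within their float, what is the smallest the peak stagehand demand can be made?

6

Early-start (Sound check@1, Build platform@3, Run cable@3, Focus lights@3, Hang drops@1) gives peak 10: h1:4  h2:1  h3:10  h4:10  h5:4  h6:0  h7:0.
Shift Focus lights→5.
Schedule Sound check@1, Build platform@3, Run cable@3, Focus lights@5, Hang drops@1: h1:4  h2:1  h3:6  h4:6  h5:4  h6:4  h7:4 — peak 6.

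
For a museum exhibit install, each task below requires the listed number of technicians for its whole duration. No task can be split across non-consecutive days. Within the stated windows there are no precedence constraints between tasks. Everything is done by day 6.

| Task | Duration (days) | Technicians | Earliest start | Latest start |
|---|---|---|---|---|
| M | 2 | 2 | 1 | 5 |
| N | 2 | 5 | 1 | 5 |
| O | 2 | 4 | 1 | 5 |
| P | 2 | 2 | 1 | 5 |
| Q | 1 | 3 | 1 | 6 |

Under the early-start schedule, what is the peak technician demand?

Early-start schedule: M@1, N@1, O@1, P@1, Q@1.
Load per day: day 1: 16, day 2: 13, day 3: 0, day 4: 0, day 5: 0, day 6: 0.
Peak is 16.

16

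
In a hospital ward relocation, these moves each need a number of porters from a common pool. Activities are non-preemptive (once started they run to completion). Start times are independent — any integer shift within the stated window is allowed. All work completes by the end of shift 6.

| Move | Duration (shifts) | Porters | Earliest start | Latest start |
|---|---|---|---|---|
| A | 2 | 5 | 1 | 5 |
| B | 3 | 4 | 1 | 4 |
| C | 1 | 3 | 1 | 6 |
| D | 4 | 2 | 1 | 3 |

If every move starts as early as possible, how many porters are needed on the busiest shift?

14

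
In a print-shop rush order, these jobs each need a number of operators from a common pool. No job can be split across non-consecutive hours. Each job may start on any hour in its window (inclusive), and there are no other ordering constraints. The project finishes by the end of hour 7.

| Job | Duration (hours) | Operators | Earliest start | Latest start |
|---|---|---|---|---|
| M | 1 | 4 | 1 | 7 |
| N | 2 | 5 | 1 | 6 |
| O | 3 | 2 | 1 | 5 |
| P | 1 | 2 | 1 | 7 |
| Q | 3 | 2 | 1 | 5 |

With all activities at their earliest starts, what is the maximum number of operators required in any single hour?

15

Early-start schedule: M@1, N@1, O@1, P@1, Q@1.
Load per hour: hour 1: 15, hour 2: 9, hour 3: 4, hour 4: 0, hour 5: 0, hour 6: 0, hour 7: 0.
Peak is 15.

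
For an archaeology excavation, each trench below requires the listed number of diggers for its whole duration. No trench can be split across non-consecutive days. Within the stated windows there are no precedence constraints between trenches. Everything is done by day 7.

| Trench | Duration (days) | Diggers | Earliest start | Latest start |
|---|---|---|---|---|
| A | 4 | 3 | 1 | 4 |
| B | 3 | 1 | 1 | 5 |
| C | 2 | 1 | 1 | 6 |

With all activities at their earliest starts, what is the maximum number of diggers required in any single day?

Early-start schedule: A@1, B@1, C@1.
Load per day: day 1: 5, day 2: 5, day 3: 4, day 4: 3, day 5: 0, day 6: 0, day 7: 0.
Peak is 5.

5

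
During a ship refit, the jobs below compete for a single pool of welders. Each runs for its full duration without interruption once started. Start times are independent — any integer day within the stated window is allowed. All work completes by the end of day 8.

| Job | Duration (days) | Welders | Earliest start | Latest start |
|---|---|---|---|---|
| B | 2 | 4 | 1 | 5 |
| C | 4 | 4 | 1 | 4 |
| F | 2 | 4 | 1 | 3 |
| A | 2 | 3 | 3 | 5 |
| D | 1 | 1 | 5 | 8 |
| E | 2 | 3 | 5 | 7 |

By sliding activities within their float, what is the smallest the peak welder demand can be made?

8

Early-start (B@1, C@1, F@1, A@3, D@5, E@5) gives peak 12: d1:12  d2:12  d3:7  d4:7  d5:4  d6:3  d7:0  d8:0.
Shift F→3, A→5.
Schedule B@1, C@1, F@3, A@5, D@5, E@5: d1:8  d2:8  d3:8  d4:8  d5:7  d6:6  d7:0  d8:0 — peak 8.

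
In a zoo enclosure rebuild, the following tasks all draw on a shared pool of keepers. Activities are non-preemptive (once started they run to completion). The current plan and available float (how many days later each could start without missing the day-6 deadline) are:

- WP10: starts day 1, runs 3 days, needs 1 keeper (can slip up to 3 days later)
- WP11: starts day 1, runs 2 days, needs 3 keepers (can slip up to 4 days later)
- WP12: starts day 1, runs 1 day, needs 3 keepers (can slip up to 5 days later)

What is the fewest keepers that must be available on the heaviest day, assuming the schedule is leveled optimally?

Early-start (WP10@1, WP11@1, WP12@1) gives peak 7: d1:7  d2:4  d3:1  d4:0  d5:0  d6:0.
Shift WP11→4, WP12→6.
Schedule WP10@1, WP11@4, WP12@6: d1:1  d2:1  d3:1  d4:3  d5:3  d6:3 — peak 3.

3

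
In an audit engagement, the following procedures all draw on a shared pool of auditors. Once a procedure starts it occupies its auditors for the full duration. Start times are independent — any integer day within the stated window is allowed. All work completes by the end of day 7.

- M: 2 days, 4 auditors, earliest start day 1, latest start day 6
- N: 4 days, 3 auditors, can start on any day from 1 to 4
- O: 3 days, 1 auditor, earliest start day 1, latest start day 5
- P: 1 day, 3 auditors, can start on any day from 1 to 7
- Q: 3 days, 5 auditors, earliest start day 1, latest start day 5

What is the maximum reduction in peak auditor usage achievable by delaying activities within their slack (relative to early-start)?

9

Early-start peak: d1:16  d2:13  d3:9  d4:3  d5:0  d6:0  d7:0 ⇒ 16.
Leveled (M@1, N@1, O@3, P@3, Q@5): d1:7  d2:7  d3:7  d4:4  d5:6  d6:5  d7:5 ⇒ 7.
Reduction 16 − 7 = 9.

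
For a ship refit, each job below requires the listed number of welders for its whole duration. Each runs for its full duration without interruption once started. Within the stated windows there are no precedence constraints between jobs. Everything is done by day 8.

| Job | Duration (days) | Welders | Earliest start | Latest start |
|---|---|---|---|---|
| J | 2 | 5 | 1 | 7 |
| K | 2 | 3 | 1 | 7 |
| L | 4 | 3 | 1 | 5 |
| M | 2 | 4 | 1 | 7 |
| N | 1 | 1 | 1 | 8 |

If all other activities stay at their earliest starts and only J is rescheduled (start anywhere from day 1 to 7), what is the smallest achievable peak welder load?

11

J@1: d1:16  d2:15  d3:3  d4:3  d5:0  d6:0  d7:0  d8:0 → peak 16
J@2: d1:11  d2:15  d3:8  d4:3  d5:0  d6:0  d7:0  d8:0 → peak 15
J@3: d1:11  d2:10  d3:8  d4:8  d5:0  d6:0  d7:0  d8:0 → peak 11
J@4: d1:11  d2:10  d3:3  d4:8  d5:5  d6:0  d7:0  d8:0 → peak 11
J@5: d1:11  d2:10  d3:3  d4:3  d5:5  d6:5  d7:0  d8:0 → peak 11
J@6: d1:11  d2:10  d3:3  d4:3  d5:0  d6:5  d7:5  d8:0 → peak 11
J@7: d1:11  d2:10  d3:3  d4:3  d5:0  d6:0  d7:5  d8:5 → peak 11
Best is J@3, peak 11.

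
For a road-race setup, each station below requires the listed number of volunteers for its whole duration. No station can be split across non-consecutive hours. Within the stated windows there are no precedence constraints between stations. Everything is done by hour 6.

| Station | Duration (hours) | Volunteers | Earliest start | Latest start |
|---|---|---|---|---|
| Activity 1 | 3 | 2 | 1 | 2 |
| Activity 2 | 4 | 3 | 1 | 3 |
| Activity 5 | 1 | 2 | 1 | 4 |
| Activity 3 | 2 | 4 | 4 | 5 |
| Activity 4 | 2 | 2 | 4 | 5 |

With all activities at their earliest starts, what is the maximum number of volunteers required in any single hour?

9

Early-start schedule: Activity 1@1, Activity 2@1, Activity 5@1, Activity 3@4, Activity 4@4.
Load per hour: hour 1: 7, hour 2: 5, hour 3: 5, hour 4: 9, hour 5: 6, hour 6: 0.
Peak is 9.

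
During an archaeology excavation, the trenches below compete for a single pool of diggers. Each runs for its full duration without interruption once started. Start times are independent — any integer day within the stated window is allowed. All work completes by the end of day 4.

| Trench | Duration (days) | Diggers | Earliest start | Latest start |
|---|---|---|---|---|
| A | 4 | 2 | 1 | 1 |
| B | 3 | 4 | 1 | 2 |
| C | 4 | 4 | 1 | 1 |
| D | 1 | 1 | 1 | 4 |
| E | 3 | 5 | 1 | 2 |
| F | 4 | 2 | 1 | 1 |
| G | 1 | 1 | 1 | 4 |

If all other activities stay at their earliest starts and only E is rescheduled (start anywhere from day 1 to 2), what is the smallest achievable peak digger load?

E@1: d1:19  d2:17  d3:17  d4:8 → peak 19
E@2: d1:14  d2:17  d3:17  d4:13 → peak 17
Best is E@2, peak 17.

17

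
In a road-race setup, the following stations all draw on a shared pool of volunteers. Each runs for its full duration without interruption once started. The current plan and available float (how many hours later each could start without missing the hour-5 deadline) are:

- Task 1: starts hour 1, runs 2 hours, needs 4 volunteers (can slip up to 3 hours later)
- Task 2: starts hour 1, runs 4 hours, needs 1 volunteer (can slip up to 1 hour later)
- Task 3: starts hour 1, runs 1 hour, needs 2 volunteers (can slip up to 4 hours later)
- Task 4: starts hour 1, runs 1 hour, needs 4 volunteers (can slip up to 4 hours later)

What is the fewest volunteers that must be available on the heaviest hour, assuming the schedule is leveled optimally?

5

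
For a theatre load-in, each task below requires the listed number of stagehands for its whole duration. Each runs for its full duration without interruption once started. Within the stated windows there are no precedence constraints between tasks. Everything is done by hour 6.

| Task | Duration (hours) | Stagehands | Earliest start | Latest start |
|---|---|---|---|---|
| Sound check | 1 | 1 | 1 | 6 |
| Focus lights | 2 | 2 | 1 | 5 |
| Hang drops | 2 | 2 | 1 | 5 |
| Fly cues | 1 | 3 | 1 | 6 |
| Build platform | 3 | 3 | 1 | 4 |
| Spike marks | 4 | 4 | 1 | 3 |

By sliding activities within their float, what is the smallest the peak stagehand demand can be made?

7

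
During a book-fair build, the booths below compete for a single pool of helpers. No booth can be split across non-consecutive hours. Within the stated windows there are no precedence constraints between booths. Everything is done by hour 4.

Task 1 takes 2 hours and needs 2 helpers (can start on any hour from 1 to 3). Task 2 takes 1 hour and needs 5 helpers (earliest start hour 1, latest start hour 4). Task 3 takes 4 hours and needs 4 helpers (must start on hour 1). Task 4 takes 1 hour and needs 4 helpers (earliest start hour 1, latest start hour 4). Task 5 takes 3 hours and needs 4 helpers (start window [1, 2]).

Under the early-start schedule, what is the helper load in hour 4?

At early start, hour 4 has: Task 3.
Demand: 4 = 4.

4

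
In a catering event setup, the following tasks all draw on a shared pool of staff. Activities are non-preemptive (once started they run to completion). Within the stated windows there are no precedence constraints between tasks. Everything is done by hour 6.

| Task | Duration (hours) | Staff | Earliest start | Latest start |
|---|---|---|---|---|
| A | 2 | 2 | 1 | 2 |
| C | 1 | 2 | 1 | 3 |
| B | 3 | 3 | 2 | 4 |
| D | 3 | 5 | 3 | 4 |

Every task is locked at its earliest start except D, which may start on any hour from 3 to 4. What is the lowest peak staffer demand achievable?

8

D@3: h1:4  h2:5  h3:8  h4:8  h5:5  h6:0 → peak 8
D@4: h1:4  h2:5  h3:3  h4:8  h5:5  h6:5 → peak 8
Best is D@3, peak 8.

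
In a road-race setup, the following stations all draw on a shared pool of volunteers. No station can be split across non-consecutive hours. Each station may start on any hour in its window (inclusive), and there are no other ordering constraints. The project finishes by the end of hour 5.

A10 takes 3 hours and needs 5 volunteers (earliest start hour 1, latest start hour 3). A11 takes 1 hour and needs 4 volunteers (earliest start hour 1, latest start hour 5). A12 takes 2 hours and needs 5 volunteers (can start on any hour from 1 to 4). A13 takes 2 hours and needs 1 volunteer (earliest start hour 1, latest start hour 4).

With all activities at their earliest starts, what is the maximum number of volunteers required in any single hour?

Early-start schedule: A10@1, A11@1, A12@1, A13@1.
Load per hour: hour 1: 15, hour 2: 11, hour 3: 5, hour 4: 0, hour 5: 0.
Peak is 15.

15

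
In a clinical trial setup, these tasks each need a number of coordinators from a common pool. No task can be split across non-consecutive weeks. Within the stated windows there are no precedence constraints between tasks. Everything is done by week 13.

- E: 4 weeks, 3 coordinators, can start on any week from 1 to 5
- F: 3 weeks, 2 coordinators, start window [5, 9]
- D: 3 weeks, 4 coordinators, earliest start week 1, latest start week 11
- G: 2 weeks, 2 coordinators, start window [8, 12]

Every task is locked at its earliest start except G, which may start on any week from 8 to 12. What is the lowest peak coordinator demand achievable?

7

G@8: w1:7  w2:7  w3:7  w4:3  w5:2  w6:2  w7:2  w8:2  w9:2  w10:0  w11:0  w12:0  w13:0 → peak 7
G@9: w1:7  w2:7  w3:7  w4:3  w5:2  w6:2  w7:2  w8:0  w9:2  w10:2  w11:0  w12:0  w13:0 → peak 7
G@10: w1:7  w2:7  w3:7  w4:3  w5:2  w6:2  w7:2  w8:0  w9:0  w10:2  w11:2  w12:0  w13:0 → peak 7
G@11: w1:7  w2:7  w3:7  w4:3  w5:2  w6:2  w7:2  w8:0  w9:0  w10:0  w11:2  w12:2  w13:0 → peak 7
G@12: w1:7  w2:7  w3:7  w4:3  w5:2  w6:2  w7:2  w8:0  w9:0  w10:0  w11:0  w12:2  w13:2 → peak 7
Best is G@8, peak 7.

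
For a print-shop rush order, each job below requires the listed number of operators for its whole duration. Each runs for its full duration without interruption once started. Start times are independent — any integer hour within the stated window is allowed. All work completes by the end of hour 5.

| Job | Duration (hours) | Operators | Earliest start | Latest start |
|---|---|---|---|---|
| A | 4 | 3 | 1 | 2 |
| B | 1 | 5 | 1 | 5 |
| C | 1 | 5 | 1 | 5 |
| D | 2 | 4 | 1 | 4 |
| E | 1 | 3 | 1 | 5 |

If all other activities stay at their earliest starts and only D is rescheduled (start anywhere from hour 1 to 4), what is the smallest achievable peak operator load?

16

D@1: h1:20  h2:7  h3:3  h4:3  h5:0 → peak 20
D@2: h1:16  h2:7  h3:7  h4:3  h5:0 → peak 16
D@3: h1:16  h2:3  h3:7  h4:7  h5:0 → peak 16
D@4: h1:16  h2:3  h3:3  h4:7  h5:4 → peak 16
Best is D@2, peak 16.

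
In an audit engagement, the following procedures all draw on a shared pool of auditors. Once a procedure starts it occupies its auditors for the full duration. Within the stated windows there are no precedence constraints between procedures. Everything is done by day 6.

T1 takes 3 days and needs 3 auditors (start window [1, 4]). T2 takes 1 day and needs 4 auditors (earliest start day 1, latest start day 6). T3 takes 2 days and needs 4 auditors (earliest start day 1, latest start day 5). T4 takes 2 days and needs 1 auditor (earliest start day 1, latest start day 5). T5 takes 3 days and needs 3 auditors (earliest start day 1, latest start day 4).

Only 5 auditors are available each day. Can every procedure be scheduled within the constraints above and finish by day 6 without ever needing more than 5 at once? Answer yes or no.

no

Total auditor-days = 32; over 6 days the average is 32/6 > 5, so some day must exceed 5.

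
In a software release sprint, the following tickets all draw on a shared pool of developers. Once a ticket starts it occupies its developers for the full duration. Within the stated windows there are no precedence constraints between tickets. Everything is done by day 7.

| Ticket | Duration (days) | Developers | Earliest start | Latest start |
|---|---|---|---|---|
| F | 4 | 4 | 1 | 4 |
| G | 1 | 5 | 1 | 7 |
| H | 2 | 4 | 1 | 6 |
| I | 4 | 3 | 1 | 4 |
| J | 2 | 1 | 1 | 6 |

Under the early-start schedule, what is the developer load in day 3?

7

At early start, day 3 has: F, I.
Demand: 4 + 3 = 7.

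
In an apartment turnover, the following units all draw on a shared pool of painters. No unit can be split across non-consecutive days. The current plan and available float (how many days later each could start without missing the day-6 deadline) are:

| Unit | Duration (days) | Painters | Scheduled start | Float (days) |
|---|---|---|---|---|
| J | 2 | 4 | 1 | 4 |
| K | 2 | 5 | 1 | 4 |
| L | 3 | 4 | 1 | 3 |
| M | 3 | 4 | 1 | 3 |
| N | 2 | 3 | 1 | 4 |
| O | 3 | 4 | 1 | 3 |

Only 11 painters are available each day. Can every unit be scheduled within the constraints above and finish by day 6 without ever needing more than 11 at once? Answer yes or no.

no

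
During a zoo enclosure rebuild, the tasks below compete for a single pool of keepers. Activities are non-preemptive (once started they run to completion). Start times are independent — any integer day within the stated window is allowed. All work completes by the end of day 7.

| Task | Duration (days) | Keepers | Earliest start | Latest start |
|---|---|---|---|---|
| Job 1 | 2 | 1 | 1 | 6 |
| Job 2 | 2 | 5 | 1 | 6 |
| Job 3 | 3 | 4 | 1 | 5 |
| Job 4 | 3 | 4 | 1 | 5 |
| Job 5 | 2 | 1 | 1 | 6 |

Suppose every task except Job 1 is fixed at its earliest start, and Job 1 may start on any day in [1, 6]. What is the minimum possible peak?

14

Job 1@1: d1:15  d2:15  d3:8  d4:0  d5:0  d6:0  d7:0 → peak 15
Job 1@2: d1:14  d2:15  d3:9  d4:0  d5:0  d6:0  d7:0 → peak 15
Job 1@3: d1:14  d2:14  d3:9  d4:1  d5:0  d6:0  d7:0 → peak 14
Job 1@4: d1:14  d2:14  d3:8  d4:1  d5:1  d6:0  d7:0 → peak 14
Job 1@5: d1:14  d2:14  d3:8  d4:0  d5:1  d6:1  d7:0 → peak 14
Job 1@6: d1:14  d2:14  d3:8  d4:0  d5:0  d6:1  d7:1 → peak 14
Best is Job 1@3, peak 14.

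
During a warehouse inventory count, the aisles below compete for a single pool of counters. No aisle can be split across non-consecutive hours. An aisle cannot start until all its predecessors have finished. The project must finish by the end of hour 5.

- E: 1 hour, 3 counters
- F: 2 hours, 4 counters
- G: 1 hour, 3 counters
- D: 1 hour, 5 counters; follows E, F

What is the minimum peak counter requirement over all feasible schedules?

Early-start (E@1, F@1, G@1, D@3) gives peak 10: h1:10  h2:4  h3:5  h4:0  h5:0.
Shift F→2, G→4, D→5.
Schedule E@1, F@2, G@4, D@5: h1:3  h2:4  h3:4  h4:3  h5:5 — peak 5.

5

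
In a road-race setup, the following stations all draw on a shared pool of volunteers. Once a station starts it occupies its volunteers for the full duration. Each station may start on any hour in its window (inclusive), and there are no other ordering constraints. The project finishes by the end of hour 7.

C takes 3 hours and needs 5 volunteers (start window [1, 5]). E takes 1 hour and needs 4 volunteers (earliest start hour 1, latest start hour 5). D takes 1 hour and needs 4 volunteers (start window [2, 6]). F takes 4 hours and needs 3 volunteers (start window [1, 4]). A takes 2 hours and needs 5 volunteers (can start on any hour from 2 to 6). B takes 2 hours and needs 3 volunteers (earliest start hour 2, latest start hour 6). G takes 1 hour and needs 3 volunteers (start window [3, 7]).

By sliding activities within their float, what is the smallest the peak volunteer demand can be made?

8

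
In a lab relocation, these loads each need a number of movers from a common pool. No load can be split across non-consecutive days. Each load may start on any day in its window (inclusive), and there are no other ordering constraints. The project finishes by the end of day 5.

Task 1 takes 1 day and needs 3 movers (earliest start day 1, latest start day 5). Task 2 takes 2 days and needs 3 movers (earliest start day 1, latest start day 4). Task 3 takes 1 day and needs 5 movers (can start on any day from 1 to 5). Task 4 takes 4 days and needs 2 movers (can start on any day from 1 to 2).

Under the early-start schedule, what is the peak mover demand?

13

Early-start schedule: Task 1@1, Task 2@1, Task 3@1, Task 4@1.
Load per day: day 1: 13, day 2: 5, day 3: 2, day 4: 2, day 5: 0.
Peak is 13.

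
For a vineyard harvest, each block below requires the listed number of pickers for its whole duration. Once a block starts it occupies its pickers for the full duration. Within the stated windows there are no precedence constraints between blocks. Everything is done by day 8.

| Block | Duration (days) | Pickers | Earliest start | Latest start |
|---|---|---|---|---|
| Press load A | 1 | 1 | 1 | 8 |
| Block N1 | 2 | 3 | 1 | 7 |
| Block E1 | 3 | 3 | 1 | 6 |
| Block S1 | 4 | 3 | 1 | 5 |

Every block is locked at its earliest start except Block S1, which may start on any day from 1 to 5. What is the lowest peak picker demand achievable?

7

Block S1@1: d1:10  d2:9  d3:6  d4:3  d5:0  d6:0  d7:0  d8:0 → peak 10
Block S1@2: d1:7  d2:9  d3:6  d4:3  d5:3  d6:0  d7:0  d8:0 → peak 9
Block S1@3: d1:7  d2:6  d3:6  d4:3  d5:3  d6:3  d7:0  d8:0 → peak 7
Block S1@4: d1:7  d2:6  d3:3  d4:3  d5:3  d6:3  d7:3  d8:0 → peak 7
Block S1@5: d1:7  d2:6  d3:3  d4:0  d5:3  d6:3  d7:3  d8:3 → peak 7
Best is Block S1@3, peak 7.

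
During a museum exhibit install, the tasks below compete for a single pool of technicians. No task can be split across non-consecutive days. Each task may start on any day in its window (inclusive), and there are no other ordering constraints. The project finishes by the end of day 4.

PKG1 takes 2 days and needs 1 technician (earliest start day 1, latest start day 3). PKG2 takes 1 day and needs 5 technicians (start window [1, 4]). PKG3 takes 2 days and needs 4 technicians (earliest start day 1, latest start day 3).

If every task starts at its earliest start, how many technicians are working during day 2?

At early start, day 2 has: PKG1, PKG3.
Demand: 1 + 4 = 5.

5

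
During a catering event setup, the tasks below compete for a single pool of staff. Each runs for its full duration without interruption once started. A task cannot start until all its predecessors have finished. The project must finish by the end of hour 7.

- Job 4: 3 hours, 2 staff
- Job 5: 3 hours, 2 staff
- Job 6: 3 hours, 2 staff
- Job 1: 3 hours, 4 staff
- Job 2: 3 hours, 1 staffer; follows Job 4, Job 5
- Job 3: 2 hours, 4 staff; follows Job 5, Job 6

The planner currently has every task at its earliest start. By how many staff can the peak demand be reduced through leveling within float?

Early-start peak: h1:10  h2:10  h3:10  h4:5  h5:5  h6:1  h7:0 ⇒ 10.
Leveled (Job 4@1, Job 5@1, Job 6@1, Job 1@4, Job 2@4, Job 3@4): h1:6  h2:6  h3:6  h4:9  h5:9  h6:5  h7:0 ⇒ 9.
Reduction 10 − 9 = 1.

1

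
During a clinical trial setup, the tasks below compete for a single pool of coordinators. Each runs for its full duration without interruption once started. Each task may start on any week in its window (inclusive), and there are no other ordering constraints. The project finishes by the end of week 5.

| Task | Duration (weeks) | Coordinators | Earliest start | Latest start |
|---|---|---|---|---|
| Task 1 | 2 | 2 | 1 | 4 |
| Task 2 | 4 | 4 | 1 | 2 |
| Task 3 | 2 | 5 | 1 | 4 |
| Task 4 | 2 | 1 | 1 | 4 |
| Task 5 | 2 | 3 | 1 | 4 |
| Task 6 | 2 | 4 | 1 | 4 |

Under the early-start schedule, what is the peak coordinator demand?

19

Early-start schedule: Task 1@1, Task 2@1, Task 3@1, Task 4@1, Task 5@1, Task 6@1.
Load per week: week 1: 19, week 2: 19, week 3: 4, week 4: 4, week 5: 0.
Peak is 19.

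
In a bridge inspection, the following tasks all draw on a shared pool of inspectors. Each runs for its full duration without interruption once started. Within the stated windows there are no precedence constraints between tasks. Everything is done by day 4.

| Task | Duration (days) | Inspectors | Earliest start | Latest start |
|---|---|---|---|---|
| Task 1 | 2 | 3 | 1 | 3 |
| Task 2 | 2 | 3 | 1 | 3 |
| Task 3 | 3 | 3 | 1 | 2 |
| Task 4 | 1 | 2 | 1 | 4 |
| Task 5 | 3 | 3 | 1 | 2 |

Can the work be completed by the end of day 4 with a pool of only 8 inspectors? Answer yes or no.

no

The minimum achievable peak is 9; 8 < 9, so no feasible schedule stays within the cap.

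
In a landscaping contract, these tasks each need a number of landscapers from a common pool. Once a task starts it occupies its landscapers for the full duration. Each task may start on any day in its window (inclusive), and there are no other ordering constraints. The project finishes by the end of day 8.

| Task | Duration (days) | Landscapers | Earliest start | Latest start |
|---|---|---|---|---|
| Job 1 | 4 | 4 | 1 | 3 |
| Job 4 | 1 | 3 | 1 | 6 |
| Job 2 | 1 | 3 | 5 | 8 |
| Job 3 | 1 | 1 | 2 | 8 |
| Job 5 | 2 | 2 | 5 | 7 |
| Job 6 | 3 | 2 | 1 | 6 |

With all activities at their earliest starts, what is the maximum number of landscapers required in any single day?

9

Early-start schedule: Job 1@1, Job 4@1, Job 2@5, Job 3@2, Job 5@5, Job 6@1.
Load per day: day 1: 9, day 2: 7, day 3: 6, day 4: 4, day 5: 5, day 6: 2, day 7: 0, day 8: 0.
Peak is 9.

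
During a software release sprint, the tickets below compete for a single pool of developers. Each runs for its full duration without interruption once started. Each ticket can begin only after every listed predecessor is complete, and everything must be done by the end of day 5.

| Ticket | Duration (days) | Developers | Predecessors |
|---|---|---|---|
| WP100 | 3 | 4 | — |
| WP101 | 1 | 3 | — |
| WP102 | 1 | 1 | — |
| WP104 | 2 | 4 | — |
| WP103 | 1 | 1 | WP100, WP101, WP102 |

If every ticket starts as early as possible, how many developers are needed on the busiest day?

Early-start schedule: WP100@1, WP101@1, WP102@1, WP104@1, WP103@4.
Load per day: day 1: 12, day 2: 8, day 3: 4, day 4: 1, day 5: 0.
Peak is 12.

12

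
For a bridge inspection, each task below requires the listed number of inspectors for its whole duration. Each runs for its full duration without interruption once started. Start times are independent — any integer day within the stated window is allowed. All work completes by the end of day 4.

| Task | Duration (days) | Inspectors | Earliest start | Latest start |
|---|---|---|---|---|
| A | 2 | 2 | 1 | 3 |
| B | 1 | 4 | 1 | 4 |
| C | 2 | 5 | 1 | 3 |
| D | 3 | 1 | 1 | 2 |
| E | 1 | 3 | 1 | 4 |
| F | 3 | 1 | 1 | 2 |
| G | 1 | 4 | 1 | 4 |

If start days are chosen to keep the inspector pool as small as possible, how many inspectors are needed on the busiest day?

Early-start (A@1, B@1, C@1, D@1, E@1, F@1, G@1) gives peak 20: d1:20  d2:9  d3:2  d4:0.
Shift C→3, E→4, G→2.
Schedule A@1, B@1, C@3, D@1, E@4, F@1, G@2: d1:8  d2:8  d3:7  d4:8 — peak 8.
Total inspector-days = 31 over 4 days ⇒ peak ≥ ⌈31/4⌉ = 8, so 8 is optimal.

8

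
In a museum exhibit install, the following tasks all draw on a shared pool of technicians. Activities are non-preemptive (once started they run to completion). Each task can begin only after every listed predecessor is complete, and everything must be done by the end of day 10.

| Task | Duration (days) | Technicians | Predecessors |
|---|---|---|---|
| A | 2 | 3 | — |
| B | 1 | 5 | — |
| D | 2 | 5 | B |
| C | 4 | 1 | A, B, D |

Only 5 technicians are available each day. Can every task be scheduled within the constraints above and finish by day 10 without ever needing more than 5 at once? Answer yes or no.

Schedule A@1, B@3, D@4, C@6: d1:3  d2:3  d3:5  d4:5  d5:5  d6:1  d7:1  d8:1  d9:1  d10:0 — peak 5 ≤ 5.

yes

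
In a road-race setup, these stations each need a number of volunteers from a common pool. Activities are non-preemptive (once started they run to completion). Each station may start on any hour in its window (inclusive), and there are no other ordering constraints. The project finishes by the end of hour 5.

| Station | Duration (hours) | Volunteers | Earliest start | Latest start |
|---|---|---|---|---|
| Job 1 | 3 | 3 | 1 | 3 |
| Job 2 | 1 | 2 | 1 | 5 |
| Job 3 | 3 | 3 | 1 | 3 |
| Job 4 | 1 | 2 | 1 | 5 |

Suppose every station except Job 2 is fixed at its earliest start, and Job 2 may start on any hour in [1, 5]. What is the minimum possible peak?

Job 2@1: h1:10  h2:6  h3:6  h4:0  h5:0 → peak 10
Job 2@2: h1:8  h2:8  h3:6  h4:0  h5:0 → peak 8
Job 2@3: h1:8  h2:6  h3:8  h4:0  h5:0 → peak 8
Job 2@4: h1:8  h2:6  h3:6  h4:2  h5:0 → peak 8
Job 2@5: h1:8  h2:6  h3:6  h4:0  h5:2 → peak 8
Best is Job 2@2, peak 8.

8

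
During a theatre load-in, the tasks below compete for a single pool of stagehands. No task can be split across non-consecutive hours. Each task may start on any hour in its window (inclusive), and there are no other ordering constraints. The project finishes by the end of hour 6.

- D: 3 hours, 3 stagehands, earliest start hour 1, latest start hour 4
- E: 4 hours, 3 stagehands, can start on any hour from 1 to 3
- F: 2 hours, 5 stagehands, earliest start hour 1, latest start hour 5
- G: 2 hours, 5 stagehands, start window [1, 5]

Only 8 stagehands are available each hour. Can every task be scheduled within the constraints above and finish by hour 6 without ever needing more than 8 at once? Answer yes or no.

Schedule D@1, E@3, F@1, G@4: h1:8  h2:8  h3:6  h4:8  h5:8  h6:3 — peak 8 ≤ 8.

yes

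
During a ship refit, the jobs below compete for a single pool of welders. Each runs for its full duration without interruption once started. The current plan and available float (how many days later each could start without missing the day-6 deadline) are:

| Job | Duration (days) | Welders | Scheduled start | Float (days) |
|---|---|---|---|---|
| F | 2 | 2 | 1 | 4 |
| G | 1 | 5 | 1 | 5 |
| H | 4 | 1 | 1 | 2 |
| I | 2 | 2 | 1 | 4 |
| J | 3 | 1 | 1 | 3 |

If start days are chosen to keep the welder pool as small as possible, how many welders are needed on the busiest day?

5

Early-start (F@1, G@1, H@1, I@1, J@1) gives peak 11: d1:11  d2:6  d3:2  d4:1  d5:0  d6:0.
Shift G→5, I→3.
Schedule F@1, G@5, H@1, I@3, J@1: d1:4  d2:4  d3:4  d4:3  d5:5  d6:0 — peak 5.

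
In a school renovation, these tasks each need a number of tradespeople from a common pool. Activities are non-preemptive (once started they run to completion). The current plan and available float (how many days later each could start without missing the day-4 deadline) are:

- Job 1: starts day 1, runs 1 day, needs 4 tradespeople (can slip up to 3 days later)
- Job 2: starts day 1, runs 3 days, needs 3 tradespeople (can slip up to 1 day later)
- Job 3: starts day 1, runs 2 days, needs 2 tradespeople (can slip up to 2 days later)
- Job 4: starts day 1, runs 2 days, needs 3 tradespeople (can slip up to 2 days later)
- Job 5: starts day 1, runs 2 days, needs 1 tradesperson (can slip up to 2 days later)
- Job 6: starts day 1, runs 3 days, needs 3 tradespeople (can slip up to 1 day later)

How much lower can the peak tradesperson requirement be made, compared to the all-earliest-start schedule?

Early-start peak: d1:16  d2:12  d3:6  d4:0 ⇒ 16.
Leveled (Job 1@1, Job 2@2, Job 3@1, Job 4@3, Job 5@1, Job 6@2): d1:7  d2:9  d3:9  d4:9 ⇒ 9.
Reduction 16 − 9 = 7.

7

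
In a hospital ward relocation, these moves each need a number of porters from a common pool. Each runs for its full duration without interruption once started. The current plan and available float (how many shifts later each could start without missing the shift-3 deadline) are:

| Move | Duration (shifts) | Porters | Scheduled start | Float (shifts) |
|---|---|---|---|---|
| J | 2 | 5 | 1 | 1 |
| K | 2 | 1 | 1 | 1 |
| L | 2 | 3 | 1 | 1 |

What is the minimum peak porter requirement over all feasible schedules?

Schedule J@1, K@1, L@1: s1:9  s2:9  s3:0 — peak 9.
No arrangement of the 8 feasible schedules does better.

9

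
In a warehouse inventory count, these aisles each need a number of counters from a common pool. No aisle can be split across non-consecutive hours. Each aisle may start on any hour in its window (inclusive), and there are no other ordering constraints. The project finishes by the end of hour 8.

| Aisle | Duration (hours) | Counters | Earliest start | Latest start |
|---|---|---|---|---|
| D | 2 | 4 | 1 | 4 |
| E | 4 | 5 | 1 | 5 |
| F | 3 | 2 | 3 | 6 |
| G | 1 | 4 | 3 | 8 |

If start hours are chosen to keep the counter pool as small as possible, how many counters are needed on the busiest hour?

7

Early-start (D@1, E@1, F@3, G@3) gives peak 11: h1:9  h2:9  h3:11  h4:7  h5:2  h6:0  h7:0  h8:0.
Shift E→3, G→7.
Schedule D@1, E@3, F@3, G@7: h1:4  h2:4  h3:7  h4:7  h5:7  h6:5  h7:4  h8:0 — peak 7.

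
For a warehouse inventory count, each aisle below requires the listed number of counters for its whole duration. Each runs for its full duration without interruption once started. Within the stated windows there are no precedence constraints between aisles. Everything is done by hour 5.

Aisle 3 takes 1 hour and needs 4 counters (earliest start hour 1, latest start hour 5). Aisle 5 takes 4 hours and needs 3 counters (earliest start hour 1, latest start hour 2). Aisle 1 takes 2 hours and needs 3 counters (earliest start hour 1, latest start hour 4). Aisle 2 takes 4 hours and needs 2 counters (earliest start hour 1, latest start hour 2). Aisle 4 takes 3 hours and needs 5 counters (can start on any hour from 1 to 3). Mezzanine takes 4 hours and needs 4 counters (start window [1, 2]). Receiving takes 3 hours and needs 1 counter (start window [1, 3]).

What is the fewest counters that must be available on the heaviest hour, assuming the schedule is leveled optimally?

Early-start (Aisle 3@1, Aisle 5@1, Aisle 1@1, Aisle 2@1, Aisle 4@1, Mezzanine@1, Receiving@1) gives peak 22: h1:22  h2:18  h3:15  h4:9  h5:0.
Shift Aisle 4→3, Mezzanine→2.
Schedule Aisle 3@1, Aisle 5@1, Aisle 1@1, Aisle 2@1, Aisle 4@3, Mezzanine@2, Receiving@1: h1:13  h2:13  h3:15  h4:14  h5:9 — peak 15.

15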